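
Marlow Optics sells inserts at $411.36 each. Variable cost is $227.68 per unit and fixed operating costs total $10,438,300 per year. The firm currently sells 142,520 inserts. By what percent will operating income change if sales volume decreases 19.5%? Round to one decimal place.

Contribution at this volume is 142,520 × $183.68 = $26,178,073.60.
Subtracting fixed costs: EBIT = $26,178,073.60 − $10,438,300 = $15,739,773.60.
So DOL = total CM / EBIT = $26,178,073.60 / $15,739,773.60 = 1.6632.
%ΔEBIT = DOL × %ΔSales = 1.6632 × -19.5% = -32.4%.

-32.4%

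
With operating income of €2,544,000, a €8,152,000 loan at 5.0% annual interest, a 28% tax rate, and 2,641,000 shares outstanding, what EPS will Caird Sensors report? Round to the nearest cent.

€0.58

Pre-tax income = €2,544,000 − €407,600.00 = €2,136,400.00.
Net income = €2,136,400.00 × (1 − 0.28) = €1,538,208.00.
EPS = €1,538,208.00 ÷ 2,641,000 = €0.58.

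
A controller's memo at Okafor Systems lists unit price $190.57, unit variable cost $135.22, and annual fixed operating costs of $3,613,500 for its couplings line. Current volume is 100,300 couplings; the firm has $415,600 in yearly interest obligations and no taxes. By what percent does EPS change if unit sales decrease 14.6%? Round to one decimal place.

At 100,300 units, contribution = 100,300 × $55.35 = $5,551,605.00.
EBIT = $5,551,605.00 − $3,613,500 = $1,938,105.00.
Interest = $415,600.00, so EBIT − I = $1,522,505.00.
Degree of combined leverage = contribution ÷ (EBIT − I) = $5,551,605.00 ÷ $1,522,505.00 = 3.6464.
%ΔEPS = DCL × %ΔSales = 3.6464 × -14.6% = -53.2%.

-53.2%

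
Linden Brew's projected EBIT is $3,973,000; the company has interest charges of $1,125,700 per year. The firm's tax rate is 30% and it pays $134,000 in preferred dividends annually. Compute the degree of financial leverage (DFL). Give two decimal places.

Annual interest charges come to $1,125,700.00.
Pre-tax preferred-dividend burden = $134,000 ÷ (1 − 0.30) = $191,428.57.
DFL = EBIT ÷ [EBIT − I − D_p/(1−t)] = $3,973,000 ÷ [$3,973,000 − $1,125,700.00 − $191,428.57] = $3,973,000 ÷ $2,655,871.43 = 1.4959.

1.50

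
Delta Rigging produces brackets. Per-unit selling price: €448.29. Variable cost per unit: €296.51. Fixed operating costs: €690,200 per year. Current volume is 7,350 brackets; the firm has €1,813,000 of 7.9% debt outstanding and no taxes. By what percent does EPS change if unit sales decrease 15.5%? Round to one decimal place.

-61.3%

Total contribution margin = 7,350 × €151.78 = €1,115,583.00.
EBIT = €1,115,583.00 − €690,200 = €425,383.00.
Interest = €143,227.00, so EBIT − I = €282,156.00.
DCL = total CM / (EBIT − I) = €1,115,583.00 / €282,156.00 = 3.9538.
EPS therefore changes by 3.9538 × (-15.5%) = -61.3%.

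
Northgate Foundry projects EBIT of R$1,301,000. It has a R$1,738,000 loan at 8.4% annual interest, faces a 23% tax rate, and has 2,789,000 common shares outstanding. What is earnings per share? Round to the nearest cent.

Pre-tax income = R$1,301,000 − R$145,992.00 = R$1,155,008.00.
After tax at 23%: net income = R$1,155,008.00 × 0.77 = R$889,356.16.
Per share: R$889,356.16 / 2,789,000 shares = R$0.32.

R$0.32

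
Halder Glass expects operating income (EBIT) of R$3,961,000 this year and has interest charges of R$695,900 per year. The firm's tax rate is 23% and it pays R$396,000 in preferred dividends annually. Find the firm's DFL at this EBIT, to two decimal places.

Annual interest charges come to R$695,900.00.
Preferred dividends grossed up pre-tax: R$396,000 / (1 − 0.23) = R$514,285.71.
DFL = EBIT ÷ [EBIT − I − D_p/(1−t)] = R$3,961,000 ÷ [R$3,961,000 − R$695,900.00 − R$514,285.71] = R$3,961,000 ÷ R$2,750,814.29 = 1.4399.

1.44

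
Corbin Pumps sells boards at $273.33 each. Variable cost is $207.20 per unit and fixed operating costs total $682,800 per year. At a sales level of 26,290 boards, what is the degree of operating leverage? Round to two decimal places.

1.65

Total contribution margin = 26,290 × $66.13 = $1,738,557.70.
Operating income = contribution − fixed costs = $1,738,557.70 − $682,800 = $1,055,757.70.
Degree of operating leverage = $1,738,557.70 / $1,055,757.70 = 1.6467.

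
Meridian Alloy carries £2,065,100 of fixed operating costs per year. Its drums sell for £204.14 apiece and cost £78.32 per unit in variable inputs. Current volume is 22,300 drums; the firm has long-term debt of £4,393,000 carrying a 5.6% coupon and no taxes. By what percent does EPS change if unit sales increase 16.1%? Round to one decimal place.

Contribution at this volume is 22,300 × £125.82 = £2,805,786.00.
Operating income = contribution − fixed costs = £2,805,786.00 − £2,065,100 = £740,686.00.
Interest = £246,008.00, so EBIT − I = £494,678.00.
DCL = total CM / (EBIT − I) = £2,805,786.00 / £494,678.00 = 5.6719.
%ΔEPS = DCL × %ΔSales = 5.6719 × +16.1% = +91.3%.

+91.3%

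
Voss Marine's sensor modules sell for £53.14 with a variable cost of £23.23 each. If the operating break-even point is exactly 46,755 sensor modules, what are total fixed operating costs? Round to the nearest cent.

£1,398,442.05

Unit CM = price − variable cost = £53.14 − £23.23 = £29.91.
Since BE = FC / CM, FC = 46,755 × £29.91 = £1,398,442.05.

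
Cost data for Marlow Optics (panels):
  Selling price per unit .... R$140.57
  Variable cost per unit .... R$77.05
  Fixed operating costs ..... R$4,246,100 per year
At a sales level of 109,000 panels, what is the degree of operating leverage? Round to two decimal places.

At 109,000 units, contribution = 109,000 × R$63.52 = R$6,923,680.00.
EBIT = R$6,923,680.00 − R$4,246,100 = R$2,677,580.00.
DOL = contribution ÷ EBIT = R$6,923,680.00 ÷ R$2,677,580.00 = 2.5858.

2.59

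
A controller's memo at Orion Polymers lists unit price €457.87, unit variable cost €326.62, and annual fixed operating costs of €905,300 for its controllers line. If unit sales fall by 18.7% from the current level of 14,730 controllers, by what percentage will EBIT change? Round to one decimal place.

-35.2%

Contribution at this volume is 14,730 × €131.25 = €1,933,312.50.
EBIT = €1,933,312.50 − €905,300 = €1,028,012.50.
DOL = contribution ÷ EBIT = €1,933,312.50 ÷ €1,028,012.50 = 1.8806.
Operating income changes by 1.8806 × -18.7% = -35.2%.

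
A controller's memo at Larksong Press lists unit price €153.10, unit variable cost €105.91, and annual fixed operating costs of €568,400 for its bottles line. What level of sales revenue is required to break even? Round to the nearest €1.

€1,844,078

CM per unit = €153.10 − €105.91 = €47.19; CM ratio = €47.19 / €153.10 = 0.3082.
Break-even sales = FC ÷ CM ratio = €568,400 × €153.10 / €47.19 = €1,844,078.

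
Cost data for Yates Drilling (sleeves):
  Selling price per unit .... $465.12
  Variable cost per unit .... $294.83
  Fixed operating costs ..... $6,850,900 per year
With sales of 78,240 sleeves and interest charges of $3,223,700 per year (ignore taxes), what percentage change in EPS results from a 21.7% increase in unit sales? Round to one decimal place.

Total contribution margin = 78,240 × $170.29 = $13,323,489.60.
Subtracting fixed costs: EBIT = $13,323,489.60 − $6,850,900 = $6,472,589.60.
After interest of $3,223,700.00, pre-tax earnings = $3,248,889.60.
Degree of combined leverage = contribution ÷ (EBIT − I) = $13,323,489.60 ÷ $3,248,889.60 = 4.1009.
%ΔEPS = DCL × %ΔSales = 4.1009 × +21.7% = +89.0%.

+89.0%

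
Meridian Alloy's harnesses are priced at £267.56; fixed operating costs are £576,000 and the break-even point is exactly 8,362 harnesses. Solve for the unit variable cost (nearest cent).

£198.68

Contribution per unit must be FC / Q = £576,000 / 8,362 = £68.8830.
Variable cost per unit = £267.56 − £68.8830 = £198.68.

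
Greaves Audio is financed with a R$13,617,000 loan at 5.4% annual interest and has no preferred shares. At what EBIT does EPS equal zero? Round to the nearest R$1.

R$735,318

Annual interest = 5.4% × R$13,617,000 = R$735,318.00.
With no preferred dividends, EPS = 0 when EBIT exactly covers interest, so the financial break-even EBIT is R$735,318.00.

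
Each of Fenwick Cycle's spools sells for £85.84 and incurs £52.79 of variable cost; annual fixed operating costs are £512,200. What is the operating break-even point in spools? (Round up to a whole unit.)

Contribution margin per unit = £85.84 − £52.79 = £33.05.
Break-even volume = fixed costs ÷ CM per unit = £512,200 ÷ £33.05 = 15,497.73, so 15,498 spools.

15,498 spools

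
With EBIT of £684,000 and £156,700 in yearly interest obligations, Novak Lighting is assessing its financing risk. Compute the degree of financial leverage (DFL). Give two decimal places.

1.30

Interest = £156,700.00.
Degree of financial leverage = EBIT / (EBIT − interest) = £684,000 / £527,300.00 = 1.2972.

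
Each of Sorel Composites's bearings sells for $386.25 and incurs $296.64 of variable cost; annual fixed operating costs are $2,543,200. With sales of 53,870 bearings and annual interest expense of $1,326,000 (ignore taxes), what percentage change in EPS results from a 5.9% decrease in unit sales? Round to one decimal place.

-29.7%

Contribution at this volume is 53,870 × $89.61 = $4,827,290.70.
Subtracting fixed costs: EBIT = $4,827,290.70 − $2,543,200 = $2,284,090.70.
Interest = $1,326,000.00, so EBIT − I = $958,090.70.
DCL = total CM / (EBIT − I) = $4,827,290.70 / $958,090.70 = 5.0384.
EPS therefore changes by 5.0384 × (-5.9%) = -29.7%.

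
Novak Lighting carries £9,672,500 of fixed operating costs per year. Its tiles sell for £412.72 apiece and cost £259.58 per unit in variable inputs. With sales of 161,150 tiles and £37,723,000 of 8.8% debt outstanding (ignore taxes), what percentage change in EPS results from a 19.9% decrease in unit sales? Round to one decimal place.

At 161,150 units, contribution = 161,150 × £153.14 = £24,678,511.00.
Subtracting fixed costs: EBIT = £24,678,511.00 − £9,672,500 = £15,006,011.00.
After interest of £3,319,624.00, pre-tax earnings = £11,686,387.00.
DCL = total CM / (EBIT − I) = £24,678,511.00 / £11,686,387.00 = 2.1117.
EPS therefore changes by 2.1117 × (-19.9%) = -42.0%.

-42.0%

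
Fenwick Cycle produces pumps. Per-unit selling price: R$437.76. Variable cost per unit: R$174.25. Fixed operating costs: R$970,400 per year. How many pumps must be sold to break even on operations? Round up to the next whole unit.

3,683 pumps

Each unit contributes R$437.76 − R$174.25 = R$263.51.
Break-even Q = R$970,400 / R$263.51 = 3,682.59 → 3,683 pumps.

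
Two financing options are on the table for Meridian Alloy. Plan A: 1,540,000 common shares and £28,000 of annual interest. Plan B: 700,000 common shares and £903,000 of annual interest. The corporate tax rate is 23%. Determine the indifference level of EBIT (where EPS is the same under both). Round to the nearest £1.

At indifference, (EBIT − 28,000)(1 − t)/1,540,000 = (EBIT − 903,000)(1 − t)/700,000.
The (1 − t) factor cancels: (EBIT − 28,000) × 700,000 = (EBIT − 903,000) × 1,540,000.
Solving, EBIT = (903,000·1,540,000 − 28,000·700,000) / (1,540,000 − 700,000) = 1,371,020,000,000 / 840,000 = 1,632,166.67.

£1,632,167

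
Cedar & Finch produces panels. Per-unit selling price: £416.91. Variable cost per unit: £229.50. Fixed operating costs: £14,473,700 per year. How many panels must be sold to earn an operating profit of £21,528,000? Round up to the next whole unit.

Each unit contributes £416.91 − £229.50 = £187.41.
Need Q such that Q × £187.41 − £14,473,700 = £21,528,000, i.e. Q = £36,001,700 / £187.41 = 192,101.28 → 192,102.

192,102 panels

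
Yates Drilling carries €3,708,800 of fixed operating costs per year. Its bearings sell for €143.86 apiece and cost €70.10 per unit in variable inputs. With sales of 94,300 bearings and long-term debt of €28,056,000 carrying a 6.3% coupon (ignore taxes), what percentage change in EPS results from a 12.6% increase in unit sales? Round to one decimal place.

+59.2%

Total contribution margin = 94,300 × €73.76 = €6,955,568.00.
EBIT = €6,955,568.00 − €3,708,800 = €3,246,768.00.
Interest = €1,767,528.00, so EBIT − I = €1,479,240.00.
DCL = total CM / (EBIT − I) = €6,955,568.00 / €1,479,240.00 = 4.7021.
%ΔEPS = DCL × %ΔSales = 4.7021 × +12.6% = +59.2%.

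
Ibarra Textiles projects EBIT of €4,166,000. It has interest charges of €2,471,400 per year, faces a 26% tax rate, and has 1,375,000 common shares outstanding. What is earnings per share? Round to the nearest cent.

€0.91

Pre-tax income = €4,166,000 − €2,471,400.00 = €1,694,600.00.
Net income = €1,694,600.00 × (1 − 0.26) = €1,254,004.00.
Per share: €1,254,004.00 / 1,375,000 shares = €0.91.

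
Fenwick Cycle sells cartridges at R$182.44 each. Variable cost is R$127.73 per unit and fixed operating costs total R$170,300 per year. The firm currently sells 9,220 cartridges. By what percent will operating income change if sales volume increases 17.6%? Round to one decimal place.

+26.6%

Total contribution margin = 9,220 × R$54.71 = R$504,426.20.
Subtracting fixed costs: EBIT = R$504,426.20 − R$170,300 = R$334,126.20.
Degree of operating leverage = R$504,426.20 / R$334,126.20 = 1.5097.
Operating income changes by 1.5097 × +17.6% = +26.6%.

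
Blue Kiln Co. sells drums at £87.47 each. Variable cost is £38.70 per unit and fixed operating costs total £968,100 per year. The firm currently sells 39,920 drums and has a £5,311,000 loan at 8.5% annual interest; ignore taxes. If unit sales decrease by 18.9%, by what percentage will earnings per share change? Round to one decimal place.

Total contribution margin = 39,920 × £48.77 = £1,946,898.40.
EBIT = £1,946,898.40 − £968,100 = £978,798.40.
After interest of £451,435.00, pre-tax earnings = £527,363.40.
DCL = total CM / (EBIT − I) = £1,946,898.40 / £527,363.40 = 3.6918.
%ΔEPS = DCL × %ΔSales = 3.6918 × -18.9% = -69.8%.

-69.8%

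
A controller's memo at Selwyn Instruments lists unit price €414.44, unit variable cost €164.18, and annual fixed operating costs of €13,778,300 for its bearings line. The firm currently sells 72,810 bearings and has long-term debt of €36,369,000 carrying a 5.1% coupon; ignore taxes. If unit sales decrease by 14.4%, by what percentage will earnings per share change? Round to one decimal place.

Total contribution margin = 72,810 × €250.26 = €18,221,430.60.
Subtracting fixed costs: EBIT = €18,221,430.60 − €13,778,300 = €4,443,130.60.
After interest of €1,854,819.00, pre-tax earnings = €2,588,311.60.
DCL = total CM / (EBIT − I) = €18,221,430.60 / €2,588,311.60 = 7.0399.
%ΔEPS = DCL × %ΔSales = 7.0399 × -14.4% = -101.4%.

-101.4%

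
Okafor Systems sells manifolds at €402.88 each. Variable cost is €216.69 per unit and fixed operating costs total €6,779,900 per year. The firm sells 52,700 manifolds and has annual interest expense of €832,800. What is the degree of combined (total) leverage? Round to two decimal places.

4.46

Total contribution margin = 52,700 × €186.19 = €9,812,213.00.
Subtracting fixed costs: EBIT = €9,812,213.00 − €6,779,900 = €3,032,313.00. Interest = €832,800.00, so EBIT − I = €2,199,513.00.
DCL = contribution ÷ (EBIT − I) = €9,812,213.00 ÷ €2,199,513.00 = 4.4611.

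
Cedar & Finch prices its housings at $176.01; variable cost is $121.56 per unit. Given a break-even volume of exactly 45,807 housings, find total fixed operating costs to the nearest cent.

$2,494,191.15

Each unit contributes $176.01 − $121.56 = $54.45.
Since BE = FC / CM, FC = 45,807 × $54.45 = $2,494,191.15.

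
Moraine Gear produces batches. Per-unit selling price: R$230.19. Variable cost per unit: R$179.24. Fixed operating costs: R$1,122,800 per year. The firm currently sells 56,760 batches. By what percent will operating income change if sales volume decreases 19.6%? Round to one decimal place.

-32.0%

Contribution at this volume is 56,760 × R$50.95 = R$2,891,922.00.
Operating income = contribution − fixed costs = R$2,891,922.00 − R$1,122,800 = R$1,769,122.00.
Degree of operating leverage = R$2,891,922.00 / R$1,769,122.00 = 1.6347.
%ΔEBIT = DOL × %ΔSales = 1.6347 × -19.6% = -32.0%.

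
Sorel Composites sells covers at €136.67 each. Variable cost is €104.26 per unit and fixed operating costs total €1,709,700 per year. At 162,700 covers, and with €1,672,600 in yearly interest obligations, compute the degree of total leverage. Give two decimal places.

Total contribution margin = 162,700 × €32.41 = €5,273,107.00.
Subtracting fixed costs: EBIT = €5,273,107.00 − €1,709,700 = €3,563,407.00. Interest = €1,672,600.00, so EBIT − I = €1,890,807.00.
Degree of total leverage = total CM / (EBIT − interest) = €5,273,107.00 / €1,890,807.00 = 2.7888.

2.79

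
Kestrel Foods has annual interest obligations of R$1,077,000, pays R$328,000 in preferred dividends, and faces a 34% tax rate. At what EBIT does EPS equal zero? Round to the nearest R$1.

Grossing the preferred dividend up to pre-tax terms: R$328,000 / (1 − 0.34) = R$496,969.70.
EPS = 0 when EBIT covers interest plus the pre-tax preferred burden: R$1,077,000 + R$496,969.70 = R$1,573,969.70.

R$1,573,970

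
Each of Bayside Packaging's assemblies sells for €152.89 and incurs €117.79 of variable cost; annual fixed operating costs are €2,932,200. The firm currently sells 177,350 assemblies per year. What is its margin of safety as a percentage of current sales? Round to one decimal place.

52.9%

Each unit contributes €152.89 − €117.79 = €35.10. Break-even units = €2,932,200 ÷ €35.10 = 83,538.46; break-even revenue = 83,538.46 × €152.89 = €12,772,195.38.
Current sales = 177,350 × €152.89 = €27,115,041.50.
Margin of safety = (€27,115,041.50 − €12,772,195.38) ÷ €27,115,041.50 = 52.9%.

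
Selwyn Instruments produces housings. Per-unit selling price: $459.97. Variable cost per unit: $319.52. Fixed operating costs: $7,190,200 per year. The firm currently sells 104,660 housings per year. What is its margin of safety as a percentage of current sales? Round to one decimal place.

51.1%

Unit CM = price − variable cost = $459.97 − $319.52 = $140.45. Break-even units = $7,190,200 ÷ $140.45 = 51,194.02; break-even revenue = 51,194.02 × $459.97 = $23,547,713.02.
Current sales = 104,660 × $459.97 = $48,140,460.20.
Margin of safety = ($48,140,460.20 − $23,547,713.02) ÷ $48,140,460.20 = 51.1%.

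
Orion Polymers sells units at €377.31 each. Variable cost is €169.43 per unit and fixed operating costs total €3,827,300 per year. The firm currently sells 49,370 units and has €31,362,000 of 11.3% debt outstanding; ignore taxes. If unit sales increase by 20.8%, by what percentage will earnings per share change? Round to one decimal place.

+73.8%

Total contribution margin = 49,370 × €207.88 = €10,263,035.60.
EBIT = €10,263,035.60 − €3,827,300 = €6,435,735.60.
Interest = €3,543,906.00, so EBIT − I = €2,891,829.60.
Degree of combined leverage = contribution ÷ (EBIT − I) = €10,263,035.60 ÷ €2,891,829.60 = 3.5490.
%ΔEPS = DCL × %ΔSales = 3.5490 × +20.8% = +73.8%.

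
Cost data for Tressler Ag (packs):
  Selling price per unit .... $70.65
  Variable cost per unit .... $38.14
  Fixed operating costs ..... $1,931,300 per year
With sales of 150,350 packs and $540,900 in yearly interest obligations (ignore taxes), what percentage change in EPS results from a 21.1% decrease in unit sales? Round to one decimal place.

-42.7%

Contribution at this volume is 150,350 × $32.51 = $4,887,878.50.
EBIT = $4,887,878.50 − $1,931,300 = $2,956,578.50.
After interest of $540,900.00, pre-tax earnings = $2,415,678.50.
DCL = total CM / (EBIT − I) = $4,887,878.50 / $2,415,678.50 = 2.0234.
%ΔEPS = DCL × %ΔSales = 2.0234 × -21.1% = -42.7%.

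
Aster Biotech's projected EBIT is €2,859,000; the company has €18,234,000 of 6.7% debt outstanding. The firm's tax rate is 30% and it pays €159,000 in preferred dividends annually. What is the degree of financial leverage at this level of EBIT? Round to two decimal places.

Annual interest charges come to €1,221,678.00.
Preferred dividends grossed up pre-tax: €159,000 / (1 − 0.30) = €227,142.86.
DFL = EBIT ÷ [EBIT − I − D_p/(1−t)] = €2,859,000 ÷ [€2,859,000 − €1,221,678.00 − €227,142.86] = €2,859,000 ÷ €1,410,179.14 = 2.0274.

2.03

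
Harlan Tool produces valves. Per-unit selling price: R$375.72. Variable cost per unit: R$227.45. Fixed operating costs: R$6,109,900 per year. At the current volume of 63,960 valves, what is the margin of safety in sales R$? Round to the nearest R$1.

R$8,548,407

Unit CM = price − variable cost = R$375.72 − R$227.45 = R$148.27. Break-even units = R$6,109,900 ÷ R$148.27 = 41,207.93; break-even revenue = 41,207.93 × R$375.72 = R$15,482,644.01.
Actual sales revenue = 63,960 × R$375.72 = R$24,031,051.20.
Margin of safety = R$24,031,051.20 − R$15,482,644.01 = R$8,548,407.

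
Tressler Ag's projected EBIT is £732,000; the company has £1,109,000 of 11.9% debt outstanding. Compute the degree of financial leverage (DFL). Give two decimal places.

1.22

Annual interest charges come to £131,971.00.
Degree of financial leverage = EBIT / (EBIT − interest) = £732,000 / £600,029.00 = 1.2199.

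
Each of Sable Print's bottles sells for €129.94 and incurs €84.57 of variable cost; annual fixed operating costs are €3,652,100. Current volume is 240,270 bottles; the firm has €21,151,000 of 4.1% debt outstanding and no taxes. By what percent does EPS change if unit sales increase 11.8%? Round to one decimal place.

Contribution at this volume is 240,270 × €45.37 = €10,901,049.90.
EBIT = €10,901,049.90 − €3,652,100 = €7,248,949.90.
After interest of €867,191.00, pre-tax earnings = €6,381,758.90.
DCL = total CM / (EBIT − I) = €10,901,049.90 / €6,381,758.90 = 1.7082.
EPS therefore changes by 1.7082 × (+11.8%) = +20.2%.

+20.2%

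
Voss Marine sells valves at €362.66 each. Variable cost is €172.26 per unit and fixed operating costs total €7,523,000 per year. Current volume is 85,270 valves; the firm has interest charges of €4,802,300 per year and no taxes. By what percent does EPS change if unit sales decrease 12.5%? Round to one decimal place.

Total contribution margin = 85,270 × €190.40 = €16,235,408.00.
Operating income = contribution − fixed costs = €16,235,408.00 − €7,523,000 = €8,712,408.00.
After interest of €4,802,300.00, pre-tax earnings = €3,910,108.00.
Degree of combined leverage = contribution ÷ (EBIT − I) = €16,235,408.00 ÷ €3,910,108.00 = 4.1522.
EPS therefore changes by 4.1522 × (-12.5%) = -51.9%.

-51.9%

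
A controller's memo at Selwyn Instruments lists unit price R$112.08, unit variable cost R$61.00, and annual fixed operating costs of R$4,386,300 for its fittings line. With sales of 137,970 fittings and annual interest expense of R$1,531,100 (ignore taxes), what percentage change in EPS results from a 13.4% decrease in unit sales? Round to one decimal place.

Total contribution margin = 137,970 × R$51.08 = R$7,047,507.60.
EBIT = R$7,047,507.60 − R$4,386,300 = R$2,661,207.60.
After interest of R$1,531,100.00, pre-tax earnings = R$1,130,107.60.
Degree of combined leverage = contribution ÷ (EBIT − I) = R$7,047,507.60 ÷ R$1,130,107.60 = 6.2361.
%ΔEPS = DCL × %ΔSales = 6.2361 × -13.4% = -83.6%.

-83.6%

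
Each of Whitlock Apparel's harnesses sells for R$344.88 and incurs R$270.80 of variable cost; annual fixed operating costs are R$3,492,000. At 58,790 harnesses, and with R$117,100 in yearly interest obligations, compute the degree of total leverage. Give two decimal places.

5.84

Total contribution margin = 58,790 × R$74.08 = R$4,355,163.20.
Subtracting fixed costs: EBIT = R$4,355,163.20 − R$3,492,000 = R$863,163.20. Interest = R$117,100.00, so EBIT − I = R$746,063.20.
Degree of total leverage = total CM / (EBIT − interest) = R$4,355,163.20 / R$746,063.20 = 5.8375.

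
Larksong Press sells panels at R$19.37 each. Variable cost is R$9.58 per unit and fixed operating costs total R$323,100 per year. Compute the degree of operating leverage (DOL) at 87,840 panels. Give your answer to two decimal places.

At 87,840 units, contribution = 87,840 × R$9.79 = R$859,953.60.
Operating income = contribution − fixed costs = R$859,953.60 − R$323,100 = R$536,853.60.
Degree of operating leverage = R$859,953.60 / R$536,853.60 = 1.6018.

1.60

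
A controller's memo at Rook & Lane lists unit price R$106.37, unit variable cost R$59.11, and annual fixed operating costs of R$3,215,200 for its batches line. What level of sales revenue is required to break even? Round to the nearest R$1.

R$7,236,581

CM per unit = R$106.37 − R$59.11 = R$47.26; CM ratio = R$47.26 / R$106.37 = 0.4443.
Break-even revenue = fixed costs × price ÷ CM = R$3,215,200 × R$106.37 ÷ R$47.26 = R$7,236,581.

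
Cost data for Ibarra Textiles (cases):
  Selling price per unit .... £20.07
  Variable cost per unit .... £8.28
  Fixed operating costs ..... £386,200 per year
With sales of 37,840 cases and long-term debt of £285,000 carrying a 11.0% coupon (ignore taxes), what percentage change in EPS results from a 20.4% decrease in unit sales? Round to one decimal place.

-318.4%

Total contribution margin = 37,840 × £11.79 = £446,133.60.
Subtracting fixed costs: EBIT = £446,133.60 − £386,200 = £59,933.60.
After interest of £31,350.00, pre-tax earnings = £28,583.60.
Degree of combined leverage = contribution ÷ (EBIT − I) = £446,133.60 ÷ £28,583.60 = 15.6080.
%ΔEPS = DCL × %ΔSales = 15.6080 × -20.4% = -318.4%.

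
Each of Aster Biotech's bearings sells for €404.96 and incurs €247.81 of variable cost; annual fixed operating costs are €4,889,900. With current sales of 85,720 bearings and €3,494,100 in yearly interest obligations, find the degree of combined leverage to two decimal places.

At 85,720 units, contribution = 85,720 × €157.15 = €13,470,898.00.
EBIT = €13,470,898.00 − €4,889,900 = €8,580,998.00. Interest = €3,494,100.00, so EBIT − I = €5,086,898.00.
DCL = contribution ÷ (EBIT − I) = €13,470,898.00 ÷ €5,086,898.00 = 2.6482.

2.65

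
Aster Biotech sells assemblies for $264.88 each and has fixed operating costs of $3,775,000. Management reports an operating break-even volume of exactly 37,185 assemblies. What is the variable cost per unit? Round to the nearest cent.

$163.36

Contribution per unit must be FC / Q = $3,775,000 / 37,185 = $101.5194.
Variable cost per unit = $264.88 − $101.5194 = $163.36.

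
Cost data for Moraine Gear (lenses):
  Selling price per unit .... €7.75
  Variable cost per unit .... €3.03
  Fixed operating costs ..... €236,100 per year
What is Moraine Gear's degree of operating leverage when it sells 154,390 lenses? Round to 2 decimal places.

1.48

Contribution at this volume is 154,390 × €4.72 = €728,720.80.
Operating income = contribution − fixed costs = €728,720.80 − €236,100 = €492,620.80.
DOL = contribution ÷ EBIT = €728,720.80 ÷ €492,620.80 = 1.4793.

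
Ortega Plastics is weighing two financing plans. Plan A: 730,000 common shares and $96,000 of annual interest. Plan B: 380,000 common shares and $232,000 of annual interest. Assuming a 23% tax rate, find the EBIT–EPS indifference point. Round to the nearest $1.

At indifference, (EBIT − 96,000)(1 − t)/730,000 = (EBIT − 232,000)(1 − t)/380,000.
The (1 − t) factor cancels: (EBIT − 96,000) × 380,000 = (EBIT − 232,000) × 730,000.
EBIT × (730,000 − 380,000) = 232,000 × 730,000 − 96,000 × 380,000 = 132,880,000,000, so EBIT = 132,880,000,000 ÷ 350,000 = 379,657.14.

$379,657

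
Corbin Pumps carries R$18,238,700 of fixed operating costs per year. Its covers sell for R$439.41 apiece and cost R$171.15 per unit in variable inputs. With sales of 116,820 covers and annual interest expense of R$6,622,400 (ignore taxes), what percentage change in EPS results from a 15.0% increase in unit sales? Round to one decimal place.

+72.6%

At 116,820 units, contribution = 116,820 × R$268.26 = R$31,338,133.20.
EBIT = R$31,338,133.20 − R$18,238,700 = R$13,099,433.20.
Interest = R$6,622,400.00, so EBIT − I = R$6,477,033.20.
Degree of combined leverage = contribution ÷ (EBIT − I) = R$31,338,133.20 ÷ R$6,477,033.20 = 4.8383.
EPS therefore changes by 4.8383 × (+15.0%) = +72.6%.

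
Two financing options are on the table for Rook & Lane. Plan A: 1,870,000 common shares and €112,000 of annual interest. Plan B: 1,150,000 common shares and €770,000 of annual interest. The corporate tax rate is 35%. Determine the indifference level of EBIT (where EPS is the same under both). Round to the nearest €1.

Set EPS_A = EPS_B: (EBIT − €112,000)(1 − 0.35) ÷ 1,870,000 = (EBIT − €770,000)(1 − 0.35) ÷ 1,150,000.
The (1 − t) factor cancels: (EBIT − 112,000) × 1,150,000 = (EBIT − 770,000) × 1,870,000.
Solving, EBIT = (770,000·1,870,000 − 112,000·1,150,000) / (1,870,000 − 1,150,000) = 1,311,100,000,000 / 720,000 = 1,820,972.22.

€1,820,972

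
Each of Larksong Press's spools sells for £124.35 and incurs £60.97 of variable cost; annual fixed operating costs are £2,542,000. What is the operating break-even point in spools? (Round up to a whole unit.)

Contribution margin per unit = £124.35 − £60.97 = £63.38.
Break-even volume = fixed costs ÷ CM per unit = £2,542,000 ÷ £63.38 = 40,107.29, so 40,108 spools.

40,108 spools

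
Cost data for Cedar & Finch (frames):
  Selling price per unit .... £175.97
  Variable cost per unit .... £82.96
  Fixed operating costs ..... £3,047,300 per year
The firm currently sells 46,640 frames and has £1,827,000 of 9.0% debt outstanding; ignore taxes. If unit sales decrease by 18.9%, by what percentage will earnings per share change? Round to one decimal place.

-72.8%

At 46,640 units, contribution = 46,640 × £93.01 = £4,337,986.40.
Operating income = contribution − fixed costs = £4,337,986.40 − £3,047,300 = £1,290,686.40.
After interest of £164,430.00, pre-tax earnings = £1,126,256.40.
Degree of combined leverage = contribution ÷ (EBIT − I) = £4,337,986.40 ÷ £1,126,256.40 = 3.8517.
EPS therefore changes by 3.8517 × (-18.9%) = -72.8%.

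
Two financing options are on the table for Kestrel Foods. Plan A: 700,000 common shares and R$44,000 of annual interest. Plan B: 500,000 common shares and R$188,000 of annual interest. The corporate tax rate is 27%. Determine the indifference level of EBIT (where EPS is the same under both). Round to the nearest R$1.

At indifference, (EBIT − 44,000)(1 − t)/700,000 = (EBIT − 188,000)(1 − t)/500,000.
Cancelling (1 − t) and cross-multiplying: 500,000·(EBIT − 44,000) = 700,000·(EBIT − 188,000).
EBIT × (700,000 − 500,000) = 188,000 × 700,000 − 44,000 × 500,000 = 109,600,000,000, so EBIT = 109,600,000,000 ÷ 200,000 = 548,000.00.

R$548,000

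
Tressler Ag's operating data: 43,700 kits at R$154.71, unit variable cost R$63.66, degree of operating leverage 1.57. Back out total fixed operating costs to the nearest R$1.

At 43,700 units, contribution = 43,700 × R$91.05 = R$3,978,885.00.
Since DOL = CM ÷ EBIT, EBIT = R$3,978,885.00 ÷ 1.57 = R$2,534,321.66.
And FC = contribution − EBIT = R$3,978,885.00 − R$2,534,321.66 = R$1,444,563.

R$1,444,563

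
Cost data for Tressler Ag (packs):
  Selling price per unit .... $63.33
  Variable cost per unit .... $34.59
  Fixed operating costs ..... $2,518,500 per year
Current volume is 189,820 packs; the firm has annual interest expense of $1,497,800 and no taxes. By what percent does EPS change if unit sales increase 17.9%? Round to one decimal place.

+67.9%

Contribution at this volume is 189,820 × $28.74 = $5,455,426.80.
Subtracting fixed costs: EBIT = $5,455,426.80 − $2,518,500 = $2,936,926.80.
Interest = $1,497,800.00, so EBIT − I = $1,439,126.80.
DCL = total CM / (EBIT − I) = $5,455,426.80 / $1,439,126.80 = 3.7908.
%ΔEPS = DCL × %ΔSales = 3.7908 × +17.9% = +67.9%.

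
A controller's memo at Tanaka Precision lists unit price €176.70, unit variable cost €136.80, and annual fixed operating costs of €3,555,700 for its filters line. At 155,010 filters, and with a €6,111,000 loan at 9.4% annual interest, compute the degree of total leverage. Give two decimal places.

3.01

Contribution at this volume is 155,010 × €39.90 = €6,184,899.00.
Operating income = contribution − fixed costs = €6,184,899.00 − €3,555,700 = €2,629,199.00. Interest = €574,434.00.
DOL = €6,184,899.00 ÷ €2,629,199.00 = 2.3524; DFL = €2,629,199.00 ÷ €2,054,765.00 = 1.2796.
DCL = DOL × DFL = 2.3524 × 1.2796 = 3.0101.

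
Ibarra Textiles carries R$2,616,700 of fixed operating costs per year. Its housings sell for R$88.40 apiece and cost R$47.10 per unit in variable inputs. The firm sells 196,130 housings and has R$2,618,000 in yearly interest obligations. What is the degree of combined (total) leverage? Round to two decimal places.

2.83

Total contribution margin = 196,130 × R$41.30 = R$8,100,169.00.
EBIT = R$8,100,169.00 − R$2,616,700 = R$5,483,469.00. Interest = R$2,618,000.00, so EBIT − I = R$2,865,469.00.
Degree of total leverage = total CM / (EBIT − interest) = R$8,100,169.00 / R$2,865,469.00 = 2.8268.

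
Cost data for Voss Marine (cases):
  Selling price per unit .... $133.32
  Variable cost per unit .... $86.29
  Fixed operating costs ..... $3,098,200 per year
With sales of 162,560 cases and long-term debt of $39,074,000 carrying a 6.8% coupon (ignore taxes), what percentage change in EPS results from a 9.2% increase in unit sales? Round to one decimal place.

+37.2%

Contribution at this volume is 162,560 × $47.03 = $7,645,196.80.
Operating income = contribution − fixed costs = $7,645,196.80 − $3,098,200 = $4,546,996.80.
Interest = $2,657,032.00, so EBIT − I = $1,889,964.80.
DCL = total CM / (EBIT − I) = $7,645,196.80 / $1,889,964.80 = 4.0452.
EPS therefore changes by 4.0452 × (+9.2%) = +37.2%.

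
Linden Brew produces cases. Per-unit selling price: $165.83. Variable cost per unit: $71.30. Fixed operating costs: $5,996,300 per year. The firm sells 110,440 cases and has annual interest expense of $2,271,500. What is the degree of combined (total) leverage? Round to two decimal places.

At 110,440 units, contribution = 110,440 × $94.53 = $10,439,893.20.
Subtracting fixed costs: EBIT = $10,439,893.20 − $5,996,300 = $4,443,593.20. Interest = $2,271,500.00, so EBIT − I = $2,172,093.20.
DCL = contribution ÷ (EBIT − I) = $10,439,893.20 ÷ $2,172,093.20 = 4.8064.

4.81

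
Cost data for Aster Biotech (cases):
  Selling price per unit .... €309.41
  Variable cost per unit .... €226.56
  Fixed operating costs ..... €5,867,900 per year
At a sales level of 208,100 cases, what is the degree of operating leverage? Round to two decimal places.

Total contribution margin = 208,100 × €82.85 = €17,241,085.00.
EBIT = €17,241,085.00 − €5,867,900 = €11,373,185.00.
DOL = contribution ÷ EBIT = €17,241,085.00 ÷ €11,373,185.00 = 1.5159.

1.52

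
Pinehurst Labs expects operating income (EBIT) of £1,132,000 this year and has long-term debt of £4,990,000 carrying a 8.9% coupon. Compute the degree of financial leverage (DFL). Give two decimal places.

Annual interest charges come to £444,110.00.
Degree of financial leverage = EBIT / (EBIT − interest) = £1,132,000 / £687,890.00 = 1.6456.

1.65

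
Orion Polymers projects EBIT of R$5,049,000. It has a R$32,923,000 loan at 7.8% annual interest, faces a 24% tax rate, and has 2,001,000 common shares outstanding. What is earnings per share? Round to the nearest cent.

R$0.94

Interest = R$2,567,994.00, so EBT = R$5,049,000 − R$2,567,994.00 = R$2,481,006.00.
Net income = R$2,481,006.00 × (1 − 0.24) = R$1,885,564.56.
EPS = R$1,885,564.56 ÷ 2,001,000 = R$0.94.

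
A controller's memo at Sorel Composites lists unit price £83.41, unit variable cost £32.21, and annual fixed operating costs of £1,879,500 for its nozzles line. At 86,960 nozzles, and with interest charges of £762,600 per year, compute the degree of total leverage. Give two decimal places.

2.46

Contribution at this volume is 86,960 × £51.20 = £4,452,352.00.
Operating income = contribution − fixed costs = £4,452,352.00 − £1,879,500 = £2,572,852.00. Interest = £762,600.00, so EBIT − I = £1,810,252.00.
Degree of total leverage = total CM / (EBIT − interest) = £4,452,352.00 / £1,810,252.00 = 2.4595.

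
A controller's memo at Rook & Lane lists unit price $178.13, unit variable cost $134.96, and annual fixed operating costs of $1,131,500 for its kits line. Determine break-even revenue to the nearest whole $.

Contribution margin per unit = $178.13 − $134.96 = $43.17, a CM ratio of $43.17 ÷ $178.13 = 0.2424.
Break-even sales = FC ÷ CM ratio = $1,131,500 × $178.13 / $43.17 = $4,668,846.

$4,668,846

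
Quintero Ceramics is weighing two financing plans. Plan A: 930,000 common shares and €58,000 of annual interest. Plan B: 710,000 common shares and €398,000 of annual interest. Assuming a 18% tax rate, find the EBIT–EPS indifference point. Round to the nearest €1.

€1,495,273

At indifference, (EBIT − 58,000)(1 − t)/930,000 = (EBIT − 398,000)(1 − t)/710,000.
Cancelling (1 − t) and cross-multiplying: 710,000·(EBIT − 58,000) = 930,000·(EBIT − 398,000).
Solving, EBIT = (398,000·930,000 − 58,000·710,000) / (930,000 − 710,000) = 328,960,000,000 / 220,000 = 1,495,272.73.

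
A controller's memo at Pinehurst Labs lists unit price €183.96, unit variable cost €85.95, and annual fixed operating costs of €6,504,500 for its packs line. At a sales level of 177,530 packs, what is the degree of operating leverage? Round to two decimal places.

1.60

At 177,530 units, contribution = 177,530 × €98.01 = €17,399,715.30.
Operating income = contribution − fixed costs = €17,399,715.30 − €6,504,500 = €10,895,215.30.
So DOL = total CM / EBIT = €17,399,715.30 / €10,895,215.30 = 1.5970.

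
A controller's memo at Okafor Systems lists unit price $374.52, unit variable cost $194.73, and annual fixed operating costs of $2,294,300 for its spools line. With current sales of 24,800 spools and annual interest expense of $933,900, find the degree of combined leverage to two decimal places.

Total contribution margin = 24,800 × $179.79 = $4,458,792.00.
Operating income = contribution − fixed costs = $4,458,792.00 − $2,294,300 = $2,164,492.00. Interest = $933,900.00.
DOL = $4,458,792.00 ÷ $2,164,492.00 = 2.0600; DFL = $2,164,492.00 ÷ $1,230,592.00 = 1.7589.
DCL = DOL × DFL = 2.0600 × 1.7589 = 3.6233.

3.62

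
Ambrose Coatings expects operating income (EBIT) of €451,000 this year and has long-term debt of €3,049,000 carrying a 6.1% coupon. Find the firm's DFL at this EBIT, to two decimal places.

Interest = €185,989.00.
DFL = EBIT ÷ (EBIT − I) = €451,000 ÷ (€451,000 − €185,989.00) = €451,000 ÷ €265,011.00 = 1.7018.

1.70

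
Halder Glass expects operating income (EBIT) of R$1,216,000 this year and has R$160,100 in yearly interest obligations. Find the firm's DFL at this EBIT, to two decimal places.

1.15

Annual interest charges come to R$160,100.00.
Degree of financial leverage = EBIT / (EBIT − interest) = R$1,216,000 / R$1,055,900.00 = 1.1516.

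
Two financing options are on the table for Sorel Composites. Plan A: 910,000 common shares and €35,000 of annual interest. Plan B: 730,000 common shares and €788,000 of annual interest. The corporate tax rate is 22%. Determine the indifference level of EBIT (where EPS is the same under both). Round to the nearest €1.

At indifference, (EBIT − 35,000)(1 − t)/910,000 = (EBIT − 788,000)(1 − t)/730,000.
The (1 − t) factor cancels: (EBIT − 35,000) × 730,000 = (EBIT − 788,000) × 910,000.
EBIT × (910,000 − 730,000) = 788,000 × 910,000 − 35,000 × 730,000 = 691,530,000,000, so EBIT = 691,530,000,000 ÷ 180,000 = 3,841,833.33.

€3,841,833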